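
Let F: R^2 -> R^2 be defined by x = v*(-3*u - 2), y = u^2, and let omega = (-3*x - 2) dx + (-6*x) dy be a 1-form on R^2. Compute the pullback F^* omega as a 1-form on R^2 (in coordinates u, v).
F^* omega = (3*v*(12*u^2 - 9*u*v + 8*u - 6*v + 2)) du + (-27*u^2*v - 36*u*v + 6*u - 12*v + 4) dv

Using F^*(f dg) = (f ∘ F) d(g ∘ F), substitute each coordinate x_i by F_i(u, v) in f_i, and replace dx_i by d F_i = (∂F_i/∂u) du + (∂F_i/∂v) dv.
  For the x component: f_1(F) = 9*u*v + 6*v - 2; d F_1 = (-3*v) du + (-3*u - 2) dv
  For the y component: f_2(F) = 6*v*(3*u + 2); d F_2 = (2*u) du + (0) dv
Combining and collecting du, dv coefficients:
  coeff of du: 3*v*(12*u^2 - 9*u*v + 8*u - 6*v + 2)
  coeff of dv: -27*u^2*v - 36*u*v + 6*u - 12*v + 4
F^* omega = (3*v*(12*u^2 - 9*u*v + 8*u - 6*v + 2)) du + (-27*u^2*v - 36*u*v + 6*u - 12*v + 4) dv.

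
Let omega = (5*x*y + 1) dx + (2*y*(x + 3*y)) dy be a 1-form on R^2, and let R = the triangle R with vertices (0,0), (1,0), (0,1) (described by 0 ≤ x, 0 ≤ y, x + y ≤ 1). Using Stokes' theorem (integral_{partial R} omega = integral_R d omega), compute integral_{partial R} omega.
integral_(partial R) omega = -1/2

Stokes: integral_partial_R omega = integral_R d omega with d omega = (∂Q/∂x - ∂P/∂y) dx ∧ dy.
  ∂Q/∂x = 2*y
  ∂P/∂y = 5*x
  integrand = ∂Q/∂x - ∂P/∂y = -5*x + 2*y.
Integrating over R: integral_0^1 integral_0^{1-x} (-5*x + 2*y) dy dx = -1/2.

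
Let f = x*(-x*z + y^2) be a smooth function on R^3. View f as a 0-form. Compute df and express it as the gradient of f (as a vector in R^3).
df = (-2*x*z + y^2) dx + (2*x*y) dy + (-x^2) dz; grad f = (-2*x*z + y^2, 2*x*y, -x^2)

For a 0-form f, d f = (∂f/∂x) dx + (∂f/∂y) dy + (∂f/∂z) dz. The components of the vector representation are exactly the entries of grad f in Cartesian coordinates:
  ∂f/∂x = -2*x*z + y^2
  ∂f/∂y = 2*x*y
  ∂f/∂z = -x^2.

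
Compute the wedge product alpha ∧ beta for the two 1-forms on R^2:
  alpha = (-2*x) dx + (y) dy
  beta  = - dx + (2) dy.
alpha ∧ beta = (-4*x + y) dx ∧ dy

Distribute the wedge, using dx_i ∧ dx_j = -dx_j ∧ dx_i and dx_i ∧ dx_i = 0. For each pair (i, j) with i < j, the coefficient of dx_i ∧ dx_j in alpha ∧ beta is (alpha_i * beta_j - alpha_j * beta_i). Collecting: alpha ∧ beta = (-4*x + y) dx ∧ dy.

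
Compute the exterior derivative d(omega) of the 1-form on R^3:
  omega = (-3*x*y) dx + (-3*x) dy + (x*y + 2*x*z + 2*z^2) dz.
d(omega) = (3*x - 3) dx ∧ dy + (y + 2*z) dx ∧ dz + (x) dy ∧ dz

For a 1-form omega = sum_i f_i dx_i, the exterior derivative is
  d(omega) = sum_{i < j} (∂f_j/∂x_i - ∂f_i/∂x_j) dx_i ∧ dx_j.
  coefficient of dx ∧ dy: ∂f_2/∂x - ∂f_1/∂y = ∂(-3*x)/∂x - ∂(-3*x*y)/∂y = 3*x - 3
  coefficient of dx ∧ dz: ∂f_3/∂x - ∂f_1/∂z = ∂(x*y + 2*x*z + 2*z^2)/∂x - ∂(-3*x*y)/∂z = y + 2*z
  coefficient of dy ∧ dz: ∂f_3/∂y - ∂f_2/∂z = ∂(x*y + 2*x*z + 2*z^2)/∂y - ∂(-3*x)/∂z = x
Assembling: d(omega) = (3*x - 3) dx ∧ dy + (y + 2*z) dx ∧ dz + (x) dy ∧ dz.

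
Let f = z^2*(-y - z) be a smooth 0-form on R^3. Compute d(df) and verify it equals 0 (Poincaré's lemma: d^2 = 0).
d(df) = 0

Step 1: df = sum_i (∂f/∂x_i) dx_i = (0) dx + (-z^2) dy + (z*(-2*y - 3*z)) dz.
Step 2: Apply d again. Using the 1-form formula, the coefficient of dx ∧ dy in d(df) is ∂^2 f/∂x ∂y - ∂^2 f/∂y ∂x = (0) - (0) = 0 (equality of mixed partials for smooth f).
Similarly for dx ∧ dz and dy ∧ dz — all coefficients vanish. So d(df) = 0.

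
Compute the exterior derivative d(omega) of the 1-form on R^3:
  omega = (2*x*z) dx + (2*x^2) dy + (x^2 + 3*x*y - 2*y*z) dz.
d(omega) = (4*x) dx ∧ dy + (3*y) dx ∧ dz + (3*x - 2*z) dy ∧ dz

For a 1-form omega = sum_i f_i dx_i, the exterior derivative is
  d(omega) = sum_{i < j} (∂f_j/∂x_i - ∂f_i/∂x_j) dx_i ∧ dx_j.
  coefficient of dx ∧ dy: ∂f_2/∂x - ∂f_1/∂y = ∂(2*x^2)/∂x - ∂(2*x*z)/∂y = 4*x
  coefficient of dx ∧ dz: ∂f_3/∂x - ∂f_1/∂z = ∂(x^2 + 3*x*y - 2*y*z)/∂x - ∂(2*x*z)/∂z = 3*y
  coefficient of dy ∧ dz: ∂f_3/∂y - ∂f_2/∂z = ∂(x^2 + 3*x*y - 2*y*z)/∂y - ∂(2*x^2)/∂z = 3*x - 2*z
Assembling: d(omega) = (4*x) dx ∧ dy + (3*y) dx ∧ dz + (3*x - 2*z) dy ∧ dz.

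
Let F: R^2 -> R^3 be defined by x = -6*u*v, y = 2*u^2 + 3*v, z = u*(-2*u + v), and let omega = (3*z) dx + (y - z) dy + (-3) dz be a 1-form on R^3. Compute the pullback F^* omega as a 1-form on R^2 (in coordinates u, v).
F^* omega = (16*u^3 + 32*u^2*v - 18*u*v^2 + 12*u*v + 12*u - 3*v) du + (36*u^3 - 18*u^2*v + 12*u^2 - 3*u*v - 3*u + 9*v) dv

Using F^*(f dg) = (f ∘ F) d(g ∘ F), substitute each coordinate x_i by F_i(u, v) in f_i, and replace dx_i by d F_i = (∂F_i/∂u) du + (∂F_i/∂v) dv.
  For the x component: f_1(F) = 3*u*(-2*u + v); d F_1 = (-6*v) du + (-6*u) dv
  For the y component: f_2(F) = 4*u^2 - u*v + 3*v; d F_2 = (4*u) du + (3) dv
  For the z component: f_3(F) = -3; d F_3 = (-4*u + v) du + (u) dv
Combining and collecting du, dv coefficients:
  coeff of du: 16*u^3 + 32*u^2*v - 18*u*v^2 + 12*u*v + 12*u - 3*v
  coeff of dv: 36*u^3 - 18*u^2*v + 12*u^2 - 3*u*v - 3*u + 9*v
F^* omega = (16*u^3 + 32*u^2*v - 18*u*v^2 + 12*u*v + 12*u - 3*v) du + (36*u^3 - 18*u^2*v + 12*u^2 - 3*u*v - 3*u + 9*v) dv.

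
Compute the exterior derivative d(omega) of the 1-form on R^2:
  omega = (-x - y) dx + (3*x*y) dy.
d(omega) = (3*y + 1) dx ∧ dy

For a 1-form omega = sum_i f_i dx_i, the exterior derivative is
  d(omega) = sum_{i < j} (∂f_j/∂x_i - ∂f_i/∂x_j) dx_i ∧ dx_j.
  coefficient of dx ∧ dy: ∂f_2/∂x - ∂f_1/∂y = ∂(3*x*y)/∂x - ∂(-x - y)/∂y = 3*y + 1
Assembling: d(omega) = (3*y + 1) dx ∧ dy.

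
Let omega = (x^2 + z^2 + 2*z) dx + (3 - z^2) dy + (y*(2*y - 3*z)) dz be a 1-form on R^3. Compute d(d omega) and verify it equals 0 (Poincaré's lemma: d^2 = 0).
d(d omega) = 0

Step 1: d omega = sum_{i<j} (∂f_j/∂x_i - ∂f_i/∂x_j) dx_i ∧ dx_j:
  coeff of dx ∧ dy: 0
  coeff of dx ∧ dz: -2*z - 2
  coeff of dy ∧ dz: 4*y - z
Step 2: Apply d again to each 2-form coefficient. The only possible 3-form in R^3 is dx ∧ dy ∧ dz, with coefficient
  ∂(coeff of dy∧dz)/∂x - ∂(coeff of dx∧dz)/∂y + ∂(coeff of dx∧dy)/∂z
  = ∂/∂x (4*y - z) - ∂/∂y (-2*z - 2) + ∂/∂z (0).
Each of these terms simplifies to sums of mixed partials that cancel in pairs. The result is 0 (by equality of mixed partials for smooth functions — Schwarz / Clairaut).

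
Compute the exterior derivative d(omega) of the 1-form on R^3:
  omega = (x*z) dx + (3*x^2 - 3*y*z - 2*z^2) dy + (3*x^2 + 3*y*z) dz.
d(omega) = (6*x) dx ∧ dy + (5*x) dx ∧ dz + (3*y + 7*z) dy ∧ dz

For a 1-form omega = sum_i f_i dx_i, the exterior derivative is
  d(omega) = sum_{i < j} (∂f_j/∂x_i - ∂f_i/∂x_j) dx_i ∧ dx_j.
  coefficient of dx ∧ dy: ∂f_2/∂x - ∂f_1/∂y = ∂(3*x^2 - 3*y*z - 2*z^2)/∂x - ∂(x*z)/∂y = 6*x
  coefficient of dx ∧ dz: ∂f_3/∂x - ∂f_1/∂z = ∂(3*x^2 + 3*y*z)/∂x - ∂(x*z)/∂z = 5*x
  coefficient of dy ∧ dz: ∂f_3/∂y - ∂f_2/∂z = ∂(3*x^2 + 3*y*z)/∂y - ∂(3*x^2 - 3*y*z - 2*z^2)/∂z = 3*y + 7*z
Assembling: d(omega) = (6*x) dx ∧ dy + (5*x) dx ∧ dz + (3*y + 7*z) dy ∧ dz.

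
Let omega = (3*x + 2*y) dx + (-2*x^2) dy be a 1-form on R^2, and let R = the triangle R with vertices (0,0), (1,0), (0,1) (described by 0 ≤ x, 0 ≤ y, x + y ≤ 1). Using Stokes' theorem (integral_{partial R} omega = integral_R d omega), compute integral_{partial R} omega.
integral_(partial R) omega = -5/3

Stokes: integral_partial_R omega = integral_R d omega with d omega = (∂Q/∂x - ∂P/∂y) dx ∧ dy.
  ∂Q/∂x = -4*x
  ∂P/∂y = 2
  integrand = ∂Q/∂x - ∂P/∂y = -4*x - 2.
Integrating over R: integral_0^1 integral_0^{1-x} (-4*x - 2) dy dx = -5/3.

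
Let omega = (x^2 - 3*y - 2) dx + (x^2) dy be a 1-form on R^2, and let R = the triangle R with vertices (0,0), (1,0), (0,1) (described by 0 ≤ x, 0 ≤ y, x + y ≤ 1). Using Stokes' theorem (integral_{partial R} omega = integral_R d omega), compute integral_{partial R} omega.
integral_(partial R) omega = 11/6

Stokes: integral_partial_R omega = integral_R d omega with d omega = (∂Q/∂x - ∂P/∂y) dx ∧ dy.
  ∂Q/∂x = 2*x
  ∂P/∂y = -3
  integrand = ∂Q/∂x - ∂P/∂y = 2*x + 3.
Integrating over R: integral_0^1 integral_0^{1-x} (2*x + 3) dy dx = 11/6.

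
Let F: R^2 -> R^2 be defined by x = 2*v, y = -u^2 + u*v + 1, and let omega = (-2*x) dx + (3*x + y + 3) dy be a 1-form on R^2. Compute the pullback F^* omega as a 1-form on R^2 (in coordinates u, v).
F^* omega = (2*u^3 - 3*u^2*v + u*v^2 - 12*u*v - 8*u + 6*v^2 + 4*v) du + (-u^3 + u^2*v + 6*u*v + 4*u - 8*v) dv

Using F^*(f dg) = (f ∘ F) d(g ∘ F), substitute each coordinate x_i by F_i(u, v) in f_i, and replace dx_i by d F_i = (∂F_i/∂u) du + (∂F_i/∂v) dv.
  For the x component: f_1(F) = -4*v; d F_1 = (0) du + (2) dv
  For the y component: f_2(F) = -u^2 + u*v + 6*v + 4; d F_2 = (-2*u + v) du + (u) dv
Combining and collecting du, dv coefficients:
  coeff of du: 2*u^3 - 3*u^2*v + u*v^2 - 12*u*v - 8*u + 6*v^2 + 4*v
  coeff of dv: -u^3 + u^2*v + 6*u*v + 4*u - 8*v
F^* omega = (2*u^3 - 3*u^2*v + u*v^2 - 12*u*v - 8*u + 6*v^2 + 4*v) du + (-u^3 + u^2*v + 6*u*v + 4*u - 8*v) dv.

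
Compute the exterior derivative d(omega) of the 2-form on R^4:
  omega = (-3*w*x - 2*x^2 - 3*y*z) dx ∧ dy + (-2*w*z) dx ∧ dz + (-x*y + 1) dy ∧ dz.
d(omega) = (-4*y) dx ∧ dy ∧ dz + (-3*x) dx ∧ dy ∧ dw + (-2*z) dx ∧ dz ∧ dw

For a 2-form omega = sum_{i<j} g_{ij} dx_i ∧ dx_j, the exterior derivative is
  d(omega) = sum_{i<j} d(g_{ij}) ∧ dx_i ∧ dx_j = sum_{i<j, k} (∂g_{ij}/∂x_k) dx_k ∧ dx_i ∧ dx_j.
Expand each term, using dx_k ∧ dx_i ∧ dx_j = sgn(permutation) dx_{(a)} ∧ dx_{(b)} ∧ dx_{(c)} with (a < b < c) sorted:
  d(-3*w*x - 2*x^2 - 3*y*z) includes (∂/∂z)(-3*w*x - 2*x^2 - 3*y*z) dz = (-3*y) dz, which multiplied by dx ∧ dy gives (-3*y) dx ∧ dy ∧ dz
  d(-3*w*x - 2*x^2 - 3*y*z) includes (∂/∂w)(-3*w*x - 2*x^2 - 3*y*z) dw = (-3*x) dw, which multiplied by dx ∧ dy gives (-3*x) dx ∧ dy ∧ dw
  d(-2*w*z) includes (∂/∂w)(-2*w*z) dw = (-2*z) dw, which multiplied by dx ∧ dz gives (-2*z) dx ∧ dz ∧ dw
  d(-x*y + 1) includes (∂/∂x)(-x*y + 1) dx = (-y) dx, which multiplied by dy ∧ dz gives (-y) dx ∧ dy ∧ dz
Collecting like 3-forms: d(omega) = (-4*y) dx ∧ dy ∧ dz + (-3*x) dx ∧ dy ∧ dw + (-2*z) dx ∧ dz ∧ dw.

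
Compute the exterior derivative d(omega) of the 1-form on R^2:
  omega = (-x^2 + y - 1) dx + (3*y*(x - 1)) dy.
d(omega) = (3*y - 1) dx ∧ dy

For a 1-form omega = sum_i f_i dx_i, the exterior derivative is
  d(omega) = sum_{i < j} (∂f_j/∂x_i - ∂f_i/∂x_j) dx_i ∧ dx_j.
  coefficient of dx ∧ dy: ∂f_2/∂x - ∂f_1/∂y = ∂(3*y*(x - 1))/∂x - ∂(-x^2 + y - 1)/∂y = 3*y - 1
Assembling: d(omega) = (3*y - 1) dx ∧ dy.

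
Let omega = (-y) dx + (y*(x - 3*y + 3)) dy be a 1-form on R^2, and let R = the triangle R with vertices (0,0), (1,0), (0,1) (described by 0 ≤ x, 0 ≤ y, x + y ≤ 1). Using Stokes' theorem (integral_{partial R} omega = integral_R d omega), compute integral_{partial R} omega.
integral_(partial R) omega = 2/3

Stokes: integral_partial_R omega = integral_R d omega with d omega = (∂Q/∂x - ∂P/∂y) dx ∧ dy.
  ∂Q/∂x = y
  ∂P/∂y = -1
  integrand = ∂Q/∂x - ∂P/∂y = y + 1.
Integrating over R: integral_0^1 integral_0^{1-x} (y + 1) dy dx = 2/3.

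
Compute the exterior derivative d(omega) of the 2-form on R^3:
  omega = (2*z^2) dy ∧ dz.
d(omega) = 0

For a 2-form omega = sum_{i<j} g_{ij} dx_i ∧ dx_j, the exterior derivative is
  d(omega) = sum_{i<j} d(g_{ij}) ∧ dx_i ∧ dx_j = sum_{i<j, k} (∂g_{ij}/∂x_k) dx_k ∧ dx_i ∧ dx_j.
Expand each term, using dx_k ∧ dx_i ∧ dx_j = sgn(permutation) dx_{(a)} ∧ dx_{(b)} ∧ dx_{(c)} with (a < b < c) sorted:

Collecting like 3-forms: d(omega) = 0.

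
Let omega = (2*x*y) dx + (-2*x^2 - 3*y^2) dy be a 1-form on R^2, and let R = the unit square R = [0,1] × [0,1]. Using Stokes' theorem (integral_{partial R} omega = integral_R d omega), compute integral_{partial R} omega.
integral_(partial R) omega = -3

Stokes: integral_partial_R omega = integral_R d omega with d omega = (∂Q/∂x - ∂P/∂y) dx ∧ dy.
  ∂Q/∂x = -4*x
  ∂P/∂y = 2*x
  integrand = ∂Q/∂x - ∂P/∂y = -6*x.
Integrating over R: integral_0^1 integral_0^1 (-6*x) dx dy = -3.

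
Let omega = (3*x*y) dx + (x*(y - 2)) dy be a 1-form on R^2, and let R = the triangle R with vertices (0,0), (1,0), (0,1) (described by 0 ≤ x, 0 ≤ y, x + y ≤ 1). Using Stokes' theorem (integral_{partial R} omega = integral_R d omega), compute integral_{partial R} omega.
integral_(partial R) omega = -4/3

Stokes: integral_partial_R omega = integral_R d omega with d omega = (∂Q/∂x - ∂P/∂y) dx ∧ dy.
  ∂Q/∂x = y - 2
  ∂P/∂y = 3*x
  integrand = ∂Q/∂x - ∂P/∂y = -3*x + y - 2.
Integrating over R: integral_0^1 integral_0^{1-x} (-3*x + y - 2) dy dx = -4/3.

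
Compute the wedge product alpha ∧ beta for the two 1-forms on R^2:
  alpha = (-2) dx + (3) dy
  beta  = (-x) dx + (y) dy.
alpha ∧ beta = (3*x - 2*y) dx ∧ dy

Distribute the wedge, using dx_i ∧ dx_j = -dx_j ∧ dx_i and dx_i ∧ dx_i = 0. For each pair (i, j) with i < j, the coefficient of dx_i ∧ dx_j in alpha ∧ beta is (alpha_i * beta_j - alpha_j * beta_i). Collecting: alpha ∧ beta = (3*x - 2*y) dx ∧ dy.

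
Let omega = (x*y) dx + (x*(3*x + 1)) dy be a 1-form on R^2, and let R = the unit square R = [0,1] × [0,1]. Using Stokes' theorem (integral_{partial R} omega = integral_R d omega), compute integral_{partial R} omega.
integral_(partial R) omega = 7/2

Stokes: integral_partial_R omega = integral_R d omega with d omega = (∂Q/∂x - ∂P/∂y) dx ∧ dy.
  ∂Q/∂x = 6*x + 1
  ∂P/∂y = x
  integrand = ∂Q/∂x - ∂P/∂y = 5*x + 1.
Integrating over R: integral_0^1 integral_0^1 (5*x + 1) dx dy = 7/2.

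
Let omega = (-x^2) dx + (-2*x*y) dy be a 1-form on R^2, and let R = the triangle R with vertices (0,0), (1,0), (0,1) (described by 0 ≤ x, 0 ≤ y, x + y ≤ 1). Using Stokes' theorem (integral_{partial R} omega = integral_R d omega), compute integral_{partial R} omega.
integral_(partial R) omega = -1/3

Stokes: integral_partial_R omega = integral_R d omega with d omega = (∂Q/∂x - ∂P/∂y) dx ∧ dy.
  ∂Q/∂x = -2*y
  ∂P/∂y = 0
  integrand = ∂Q/∂x - ∂P/∂y = -2*y.
Integrating over R: integral_0^1 integral_0^{1-x} (-2*y) dy dx = -1/3.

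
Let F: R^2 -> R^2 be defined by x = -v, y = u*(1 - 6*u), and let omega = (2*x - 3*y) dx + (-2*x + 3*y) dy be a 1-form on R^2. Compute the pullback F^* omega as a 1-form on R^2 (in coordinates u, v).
F^* omega = (216*u^3 - 54*u^2 - 24*u*v + 3*u + 2*v) du + (-18*u^2 + 3*u + 2*v) dv

Using F^*(f dg) = (f ∘ F) d(g ∘ F), substitute each coordinate x_i by F_i(u, v) in f_i, and replace dx_i by d F_i = (∂F_i/∂u) du + (∂F_i/∂v) dv.
  For the x component: f_1(F) = 18*u^2 - 3*u - 2*v; d F_1 = (0) du + (-1) dv
  For the y component: f_2(F) = -18*u^2 + 3*u + 2*v; d F_2 = (1 - 12*u) du + (0) dv
Combining and collecting du, dv coefficients:
  coeff of du: 216*u^3 - 54*u^2 - 24*u*v + 3*u + 2*v
  coeff of dv: -18*u^2 + 3*u + 2*v
F^* omega = (216*u^3 - 54*u^2 - 24*u*v + 3*u + 2*v) du + (-18*u^2 + 3*u + 2*v) dv.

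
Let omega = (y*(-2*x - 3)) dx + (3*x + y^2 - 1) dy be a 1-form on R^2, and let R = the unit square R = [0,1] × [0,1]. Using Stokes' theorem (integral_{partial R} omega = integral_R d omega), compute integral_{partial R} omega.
integral_(partial R) omega = 7

Stokes: integral_partial_R omega = integral_R d omega with d omega = (∂Q/∂x - ∂P/∂y) dx ∧ dy.
  ∂Q/∂x = 3
  ∂P/∂y = -2*x - 3
  integrand = ∂Q/∂x - ∂P/∂y = 2*x + 6.
Integrating over R: integral_0^1 integral_0^1 (2*x + 6) dx dy = 7.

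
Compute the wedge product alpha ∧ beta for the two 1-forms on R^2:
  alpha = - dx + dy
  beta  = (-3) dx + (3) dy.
alpha ∧ beta = 0

Distribute the wedge, using dx_i ∧ dx_j = -dx_j ∧ dx_i and dx_i ∧ dx_i = 0. For each pair (i, j) with i < j, the coefficient of dx_i ∧ dx_j in alpha ∧ beta is (alpha_i * beta_j - alpha_j * beta_i). Collecting: alpha ∧ beta = 0.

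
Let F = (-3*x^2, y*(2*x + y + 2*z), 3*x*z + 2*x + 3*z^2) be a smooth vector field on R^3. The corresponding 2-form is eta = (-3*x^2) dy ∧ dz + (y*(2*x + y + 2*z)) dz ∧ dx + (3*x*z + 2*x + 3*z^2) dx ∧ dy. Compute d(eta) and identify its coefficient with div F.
d(eta) = (-x + 2*y + 8*z) dx ∧ dy ∧ dz; div F = -x + 2*y + 8*z

For a 2-form in R^3 of the form above, applying d gives a 3-form with coefficient ∂P/∂x + ∂Q/∂y + ∂R/∂z:
  ∂P/∂x = -6*x
  ∂Q/∂y = 2*x + 2*y + 2*z
  ∂R/∂z = 3*x + 6*z
Sum = -x + 2*y + 8*z, which is exactly div F.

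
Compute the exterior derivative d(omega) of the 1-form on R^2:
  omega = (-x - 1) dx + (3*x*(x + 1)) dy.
d(omega) = (6*x + 3) dx ∧ dy

For a 1-form omega = sum_i f_i dx_i, the exterior derivative is
  d(omega) = sum_{i < j} (∂f_j/∂x_i - ∂f_i/∂x_j) dx_i ∧ dx_j.
  coefficient of dx ∧ dy: ∂f_2/∂x - ∂f_1/∂y = ∂(3*x*(x + 1))/∂x - ∂(-x - 1)/∂y = 6*x + 3
Assembling: d(omega) = (6*x + 3) dx ∧ dy.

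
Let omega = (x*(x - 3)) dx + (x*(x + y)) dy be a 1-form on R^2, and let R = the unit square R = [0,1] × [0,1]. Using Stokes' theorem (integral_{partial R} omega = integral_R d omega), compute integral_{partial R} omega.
integral_(partial R) omega = 3/2

Stokes: integral_partial_R omega = integral_R d omega with d omega = (∂Q/∂x - ∂P/∂y) dx ∧ dy.
  ∂Q/∂x = 2*x + y
  ∂P/∂y = 0
  integrand = ∂Q/∂x - ∂P/∂y = 2*x + y.
Integrating over R: integral_0^1 integral_0^1 (2*x + y) dx dy = 3/2.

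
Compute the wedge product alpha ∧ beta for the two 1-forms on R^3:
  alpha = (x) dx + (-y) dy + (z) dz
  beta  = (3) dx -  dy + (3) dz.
alpha ∧ beta = (-x + 3*y) dx ∧ dy + (3*x - 3*z) dx ∧ dz + (-3*y + z) dy ∧ dz

Distribute the wedge, using dx_i ∧ dx_j = -dx_j ∧ dx_i and dx_i ∧ dx_i = 0. For each pair (i, j) with i < j, the coefficient of dx_i ∧ dx_j in alpha ∧ beta is (alpha_i * beta_j - alpha_j * beta_i). Collecting: alpha ∧ beta = (-x + 3*y) dx ∧ dy + (3*x - 3*z) dx ∧ dz + (-3*y + z) dy ∧ dz.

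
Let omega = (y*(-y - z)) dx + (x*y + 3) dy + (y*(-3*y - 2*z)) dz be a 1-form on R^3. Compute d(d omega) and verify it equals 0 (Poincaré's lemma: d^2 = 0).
d(d omega) = 0

Step 1: d omega = sum_{i<j} (∂f_j/∂x_i - ∂f_i/∂x_j) dx_i ∧ dx_j:
  coeff of dx ∧ dy: 3*y + z
  coeff of dx ∧ dz: y
  coeff of dy ∧ dz: -6*y - 2*z
Step 2: Apply d again to each 2-form coefficient. The only possible 3-form in R^3 is dx ∧ dy ∧ dz, with coefficient
  ∂(coeff of dy∧dz)/∂x - ∂(coeff of dx∧dz)/∂y + ∂(coeff of dx∧dy)/∂z
  = ∂/∂x (-6*y - 2*z) - ∂/∂y (y) + ∂/∂z (3*y + z).
Each of these terms simplifies to sums of mixed partials that cancel in pairs. The result is 0 (by equality of mixed partials for smooth functions — Schwarz / Clairaut).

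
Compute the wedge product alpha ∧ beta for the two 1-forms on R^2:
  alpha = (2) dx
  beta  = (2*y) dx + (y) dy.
alpha ∧ beta = (2*y) dx ∧ dy

Distribute the wedge, using dx_i ∧ dx_j = -dx_j ∧ dx_i and dx_i ∧ dx_i = 0. For each pair (i, j) with i < j, the coefficient of dx_i ∧ dx_j in alpha ∧ beta is (alpha_i * beta_j - alpha_j * beta_i). Collecting: alpha ∧ beta = (2*y) dx ∧ dy.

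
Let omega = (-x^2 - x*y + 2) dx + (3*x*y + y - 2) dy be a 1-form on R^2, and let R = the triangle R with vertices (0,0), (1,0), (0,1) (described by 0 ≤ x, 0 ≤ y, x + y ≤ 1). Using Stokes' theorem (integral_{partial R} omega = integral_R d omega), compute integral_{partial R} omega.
integral_(partial R) omega = 2/3

Stokes: integral_partial_R omega = integral_R d omega with d omega = (∂Q/∂x - ∂P/∂y) dx ∧ dy.
  ∂Q/∂x = 3*y
  ∂P/∂y = -x
  integrand = ∂Q/∂x - ∂P/∂y = x + 3*y.
Integrating over R: integral_0^1 integral_0^{1-x} (x + 3*y) dy dx = 2/3.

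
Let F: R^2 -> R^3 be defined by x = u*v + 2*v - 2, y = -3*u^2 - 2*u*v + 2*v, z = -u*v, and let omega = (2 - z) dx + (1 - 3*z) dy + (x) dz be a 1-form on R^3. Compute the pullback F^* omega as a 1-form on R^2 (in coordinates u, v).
F^* omega = (-18*u^2*v - 6*u*v^2 - 6*u - 2*v^2 + 2*v) du + (-6*u^2*v + 6*u*v + 2*u + 6) dv

Using F^*(f dg) = (f ∘ F) d(g ∘ F), substitute each coordinate x_i by F_i(u, v) in f_i, and replace dx_i by d F_i = (∂F_i/∂u) du + (∂F_i/∂v) dv.
  For the x component: f_1(F) = u*v + 2; d F_1 = (v) du + (u + 2) dv
  For the y component: f_2(F) = 3*u*v + 1; d F_2 = (-6*u - 2*v) du + (2 - 2*u) dv
  For the z component: f_3(F) = u*v + 2*v - 2; d F_3 = (-v) du + (-u) dv
Combining and collecting du, dv coefficients:
  coeff of du: -18*u^2*v - 6*u*v^2 - 6*u - 2*v^2 + 2*v
  coeff of dv: -6*u^2*v + 6*u*v + 2*u + 6
F^* omega = (-18*u^2*v - 6*u*v^2 - 6*u - 2*v^2 + 2*v) du + (-6*u^2*v + 6*u*v + 2*u + 6) dv.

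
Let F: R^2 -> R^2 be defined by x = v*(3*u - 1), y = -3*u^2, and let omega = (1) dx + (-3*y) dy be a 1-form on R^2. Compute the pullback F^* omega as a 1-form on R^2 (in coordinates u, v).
F^* omega = (-54*u^3 + 3*v) du + (3*u - 1) dv

Using F^*(f dg) = (f ∘ F) d(g ∘ F), substitute each coordinate x_i by F_i(u, v) in f_i, and replace dx_i by d F_i = (∂F_i/∂u) du + (∂F_i/∂v) dv.
  For the x component: f_1(F) = 1; d F_1 = (3*v) du + (3*u - 1) dv
  For the y component: f_2(F) = 9*u^2; d F_2 = (-6*u) du + (0) dv
Combining and collecting du, dv coefficients:
  coeff of du: -54*u^3 + 3*v
  coeff of dv: 3*u - 1
F^* omega = (-54*u^3 + 3*v) du + (3*u - 1) dv.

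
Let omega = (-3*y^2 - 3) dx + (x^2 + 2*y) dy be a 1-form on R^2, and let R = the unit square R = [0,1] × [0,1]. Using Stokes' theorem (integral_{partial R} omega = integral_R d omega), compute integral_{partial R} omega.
integral_(partial R) omega = 4

Stokes: integral_partial_R omega = integral_R d omega with d omega = (∂Q/∂x - ∂P/∂y) dx ∧ dy.
  ∂Q/∂x = 2*x
  ∂P/∂y = -6*y
  integrand = ∂Q/∂x - ∂P/∂y = 2*x + 6*y.
Integrating over R: integral_0^1 integral_0^1 (2*x + 6*y) dx dy = 4.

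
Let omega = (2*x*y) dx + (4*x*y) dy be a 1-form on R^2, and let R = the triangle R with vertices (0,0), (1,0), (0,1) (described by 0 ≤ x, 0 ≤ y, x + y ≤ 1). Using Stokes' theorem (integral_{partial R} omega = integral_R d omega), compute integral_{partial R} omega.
integral_(partial R) omega = 1/3

Stokes: integral_partial_R omega = integral_R d omega with d omega = (∂Q/∂x - ∂P/∂y) dx ∧ dy.
  ∂Q/∂x = 4*y
  ∂P/∂y = 2*x
  integrand = ∂Q/∂x - ∂P/∂y = -2*x + 4*y.
Integrating over R: integral_0^1 integral_0^{1-x} (-2*x + 4*y) dy dx = 1/3.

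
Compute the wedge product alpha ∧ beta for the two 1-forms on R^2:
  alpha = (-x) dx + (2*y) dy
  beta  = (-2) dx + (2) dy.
alpha ∧ beta = (-2*x + 4*y) dx ∧ dy

Distribute the wedge, using dx_i ∧ dx_j = -dx_j ∧ dx_i and dx_i ∧ dx_i = 0. For each pair (i, j) with i < j, the coefficient of dx_i ∧ dx_j in alpha ∧ beta is (alpha_i * beta_j - alpha_j * beta_i). Collecting: alpha ∧ beta = (-2*x + 4*y) dx ∧ dy.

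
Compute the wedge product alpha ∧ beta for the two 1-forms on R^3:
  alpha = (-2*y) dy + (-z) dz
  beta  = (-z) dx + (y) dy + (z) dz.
alpha ∧ beta = (-2*y*z) dx ∧ dy + (-y*z) dy ∧ dz + (-z^2) dx ∧ dz

Distribute the wedge, using dx_i ∧ dx_j = -dx_j ∧ dx_i and dx_i ∧ dx_i = 0. For each pair (i, j) with i < j, the coefficient of dx_i ∧ dx_j in alpha ∧ beta is (alpha_i * beta_j - alpha_j * beta_i). Collecting: alpha ∧ beta = (-2*y*z) dx ∧ dy + (-y*z) dy ∧ dz + (-z^2) dx ∧ dz.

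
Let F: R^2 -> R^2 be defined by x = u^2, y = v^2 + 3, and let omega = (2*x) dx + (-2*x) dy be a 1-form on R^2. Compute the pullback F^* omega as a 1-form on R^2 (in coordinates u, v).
F^* omega = (4*u^3) du + (-4*u^2*v) dv

Using F^*(f dg) = (f ∘ F) d(g ∘ F), substitute each coordinate x_i by F_i(u, v) in f_i, and replace dx_i by d F_i = (∂F_i/∂u) du + (∂F_i/∂v) dv.
  For the x component: f_1(F) = 2*u^2; d F_1 = (2*u) du + (0) dv
  For the y component: f_2(F) = -2*u^2; d F_2 = (0) du + (2*v) dv
Combining and collecting du, dv coefficients:
  coeff of du: 4*u^3
  coeff of dv: -4*u^2*v
F^* omega = (4*u^3) du + (-4*u^2*v) dv.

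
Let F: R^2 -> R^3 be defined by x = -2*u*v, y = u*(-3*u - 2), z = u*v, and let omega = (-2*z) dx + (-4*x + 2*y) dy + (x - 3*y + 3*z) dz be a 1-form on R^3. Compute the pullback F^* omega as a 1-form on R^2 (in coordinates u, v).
F^* omega = (u*(36*u^2 - 39*u*v + 36*u + 5*v^2 - 10*v + 8)) du + (u^2*(9*u + 5*v + 6)) dv

Using F^*(f dg) = (f ∘ F) d(g ∘ F), substitute each coordinate x_i by F_i(u, v) in f_i, and replace dx_i by d F_i = (∂F_i/∂u) du + (∂F_i/∂v) dv.
  For the x component: f_1(F) = -2*u*v; d F_1 = (-2*v) du + (-2*u) dv
  For the y component: f_2(F) = 2*u*(-3*u + 4*v - 2); d F_2 = (-6*u - 2) du + (0) dv
  For the z component: f_3(F) = u*(9*u + v + 6); d F_3 = (v) du + (u) dv
Combining and collecting du, dv coefficients:
  coeff of du: u*(36*u^2 - 39*u*v + 36*u + 5*v^2 - 10*v + 8)
  coeff of dv: u^2*(9*u + 5*v + 6)
F^* omega = (u*(36*u^2 - 39*u*v + 36*u + 5*v^2 - 10*v + 8)) du + (u^2*(9*u + 5*v + 6)) dv.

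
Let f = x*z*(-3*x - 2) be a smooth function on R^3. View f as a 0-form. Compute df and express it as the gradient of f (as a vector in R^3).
df = (2*z*(-3*x - 1)) dx + (0) dy + (x*(-3*x - 2)) dz; grad f = (2*z*(-3*x - 1), 0, x*(-3*x - 2))

For a 0-form f, d f = (∂f/∂x) dx + (∂f/∂y) dy + (∂f/∂z) dz. The components of the vector representation are exactly the entries of grad f in Cartesian coordinates:
  ∂f/∂x = 2*z*(-3*x - 1)
  ∂f/∂y = 0
  ∂f/∂z = x*(-3*x - 2).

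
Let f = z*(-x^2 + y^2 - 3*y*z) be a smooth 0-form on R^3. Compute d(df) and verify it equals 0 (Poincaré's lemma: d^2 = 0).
d(df) = 0

Step 1: df = sum_i (∂f/∂x_i) dx_i = (-2*x*z) dx + (z*(2*y - 3*z)) dy + (-x^2 + y^2 - 6*y*z) dz.
Step 2: Apply d again. Using the 1-form formula, the coefficient of dx ∧ dy in d(df) is ∂^2 f/∂x ∂y - ∂^2 f/∂y ∂x = (0) - (0) = 0 (equality of mixed partials for smooth f).
Similarly for dx ∧ dz and dy ∧ dz — all coefficients vanish. So d(df) = 0.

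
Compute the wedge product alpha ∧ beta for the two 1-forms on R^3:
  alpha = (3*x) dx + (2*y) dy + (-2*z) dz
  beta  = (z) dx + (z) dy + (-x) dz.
alpha ∧ beta = (z*(3*x - 2*y)) dx ∧ dy + (-3*x^2 + 2*z^2) dx ∧ dz + (-2*x*y + 2*z^2) dy ∧ dz

Distribute the wedge, using dx_i ∧ dx_j = -dx_j ∧ dx_i and dx_i ∧ dx_i = 0. For each pair (i, j) with i < j, the coefficient of dx_i ∧ dx_j in alpha ∧ beta is (alpha_i * beta_j - alpha_j * beta_i). Collecting: alpha ∧ beta = (z*(3*x - 2*y)) dx ∧ dy + (-3*x^2 + 2*z^2) dx ∧ dz + (-2*x*y + 2*z^2) dy ∧ dz.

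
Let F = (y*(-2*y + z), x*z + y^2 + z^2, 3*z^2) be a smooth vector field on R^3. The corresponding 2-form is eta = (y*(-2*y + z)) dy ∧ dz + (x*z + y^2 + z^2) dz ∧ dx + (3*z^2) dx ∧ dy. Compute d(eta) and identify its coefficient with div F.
d(eta) = (2*y + 6*z) dx ∧ dy ∧ dz; div F = 2*y + 6*z

For a 2-form in R^3 of the form above, applying d gives a 3-form with coefficient ∂P/∂x + ∂Q/∂y + ∂R/∂z:
  ∂P/∂x = 0
  ∂Q/∂y = 2*y
  ∂R/∂z = 6*z
Sum = 2*y + 6*z, which is exactly div F.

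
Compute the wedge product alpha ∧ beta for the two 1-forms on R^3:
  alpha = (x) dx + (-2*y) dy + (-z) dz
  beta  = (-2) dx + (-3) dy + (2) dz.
alpha ∧ beta = (-3*x - 4*y) dx ∧ dy + (2*x - 2*z) dx ∧ dz + (-4*y - 3*z) dy ∧ dz

Distribute the wedge, using dx_i ∧ dx_j = -dx_j ∧ dx_i and dx_i ∧ dx_i = 0. For each pair (i, j) with i < j, the coefficient of dx_i ∧ dx_j in alpha ∧ beta is (alpha_i * beta_j - alpha_j * beta_i). Collecting: alpha ∧ beta = (-3*x - 4*y) dx ∧ dy + (2*x - 2*z) dx ∧ dz + (-4*y - 3*z) dy ∧ dz.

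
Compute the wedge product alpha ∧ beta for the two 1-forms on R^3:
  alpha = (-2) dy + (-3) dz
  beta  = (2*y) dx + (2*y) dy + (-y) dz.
alpha ∧ beta = (4*y) dx ∧ dy + (8*y) dy ∧ dz + (6*y) dx ∧ dz

Distribute the wedge, using dx_i ∧ dx_j = -dx_j ∧ dx_i and dx_i ∧ dx_i = 0. For each pair (i, j) with i < j, the coefficient of dx_i ∧ dx_j in alpha ∧ beta is (alpha_i * beta_j - alpha_j * beta_i). Collecting: alpha ∧ beta = (4*y) dx ∧ dy + (8*y) dy ∧ dz + (6*y) dx ∧ dz.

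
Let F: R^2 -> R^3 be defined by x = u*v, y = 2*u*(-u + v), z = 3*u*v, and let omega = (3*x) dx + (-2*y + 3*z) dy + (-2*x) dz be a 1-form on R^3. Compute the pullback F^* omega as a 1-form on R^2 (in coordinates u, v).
F^* omega = (u*(-16*u^2 - 12*u*v + 7*v^2)) du + (u^2*(8*u + 7*v)) dv

Using F^*(f dg) = (f ∘ F) d(g ∘ F), substitute each coordinate x_i by F_i(u, v) in f_i, and replace dx_i by d F_i = (∂F_i/∂u) du + (∂F_i/∂v) dv.
  For the x component: f_1(F) = 3*u*v; d F_1 = (v) du + (u) dv
  For the y component: f_2(F) = u*(4*u + 5*v); d F_2 = (-4*u + 2*v) du + (2*u) dv
  For the z component: f_3(F) = -2*u*v; d F_3 = (3*v) du + (3*u) dv
Combining and collecting du, dv coefficients:
  coeff of du: u*(-16*u^2 - 12*u*v + 7*v^2)
  coeff of dv: u^2*(8*u + 7*v)
F^* omega = (u*(-16*u^2 - 12*u*v + 7*v^2)) du + (u^2*(8*u + 7*v)) dv.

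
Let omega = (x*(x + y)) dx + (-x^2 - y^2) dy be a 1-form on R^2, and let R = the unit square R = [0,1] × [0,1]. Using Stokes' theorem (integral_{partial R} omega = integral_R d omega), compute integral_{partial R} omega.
integral_(partial R) omega = -3/2

Stokes: integral_partial_R omega = integral_R d omega with d omega = (∂Q/∂x - ∂P/∂y) dx ∧ dy.
  ∂Q/∂x = -2*x
  ∂P/∂y = x
  integrand = ∂Q/∂x - ∂P/∂y = -3*x.
Integrating over R: integral_0^1 integral_0^1 (-3*x) dx dy = -3/2.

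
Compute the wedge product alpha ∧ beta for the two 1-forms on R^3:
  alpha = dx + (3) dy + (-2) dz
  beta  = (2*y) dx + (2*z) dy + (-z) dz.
alpha ∧ beta = (-6*y + 2*z) dx ∧ dy + (4*y - z) dx ∧ dz + (z) dy ∧ dz

Distribute the wedge, using dx_i ∧ dx_j = -dx_j ∧ dx_i and dx_i ∧ dx_i = 0. For each pair (i, j) with i < j, the coefficient of dx_i ∧ dx_j in alpha ∧ beta is (alpha_i * beta_j - alpha_j * beta_i). Collecting: alpha ∧ beta = (-6*y + 2*z) dx ∧ dy + (4*y - z) dx ∧ dz + (z) dy ∧ dz.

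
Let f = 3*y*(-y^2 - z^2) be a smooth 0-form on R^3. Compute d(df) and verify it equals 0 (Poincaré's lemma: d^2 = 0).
d(df) = 0

Step 1: df = sum_i (∂f/∂x_i) dx_i = (0) dx + (-9*y^2 - 3*z^2) dy + (-6*y*z) dz.
Step 2: Apply d again. Using the 1-form formula, the coefficient of dx ∧ dy in d(df) is ∂^2 f/∂x ∂y - ∂^2 f/∂y ∂x = (0) - (0) = 0 (equality of mixed partials for smooth f).
Similarly for dx ∧ dz and dy ∧ dz — all coefficients vanish. So d(df) = 0.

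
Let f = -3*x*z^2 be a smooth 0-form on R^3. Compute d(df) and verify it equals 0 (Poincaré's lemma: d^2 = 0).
d(df) = 0

Step 1: df = sum_i (∂f/∂x_i) dx_i = (-3*z^2) dx + (0) dy + (-6*x*z) dz.
Step 2: Apply d again. Using the 1-form formula, the coefficient of dx ∧ dy in d(df) is ∂^2 f/∂x ∂y - ∂^2 f/∂y ∂x = (0) - (0) = 0 (equality of mixed partials for smooth f).
Similarly for dx ∧ dz and dy ∧ dz — all coefficients vanish. So d(df) = 0.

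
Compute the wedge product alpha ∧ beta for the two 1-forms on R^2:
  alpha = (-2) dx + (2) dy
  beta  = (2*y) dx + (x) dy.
alpha ∧ beta = (-2*x - 4*y) dx ∧ dy

Distribute the wedge, using dx_i ∧ dx_j = -dx_j ∧ dx_i and dx_i ∧ dx_i = 0. For each pair (i, j) with i < j, the coefficient of dx_i ∧ dx_j in alpha ∧ beta is (alpha_i * beta_j - alpha_j * beta_i). Collecting: alpha ∧ beta = (-2*x - 4*y) dx ∧ dy.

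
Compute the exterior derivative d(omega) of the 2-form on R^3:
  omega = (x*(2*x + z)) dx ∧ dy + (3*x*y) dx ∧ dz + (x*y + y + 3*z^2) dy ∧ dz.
d(omega) = (-2*x + y) dx ∧ dy ∧ dz

For a 2-form omega = sum_{i<j} g_{ij} dx_i ∧ dx_j, the exterior derivative is
  d(omega) = sum_{i<j} d(g_{ij}) ∧ dx_i ∧ dx_j = sum_{i<j, k} (∂g_{ij}/∂x_k) dx_k ∧ dx_i ∧ dx_j.
Expand each term, using dx_k ∧ dx_i ∧ dx_j = sgn(permutation) dx_{(a)} ∧ dx_{(b)} ∧ dx_{(c)} with (a < b < c) sorted:
  d(x*(2*x + z)) includes (∂/∂z)(x*(2*x + z)) dz = (x) dz, which multiplied by dx ∧ dy gives (x) dx ∧ dy ∧ dz
  d(3*x*y) includes (∂/∂y)(3*x*y) dy = (3*x) dy, which multiplied by dx ∧ dz gives (-3*x) dx ∧ dy ∧ dz
  d(x*y + y + 3*z^2) includes (∂/∂x)(x*y + y + 3*z^2) dx = (y) dx, which multiplied by dy ∧ dz gives (y) dx ∧ dy ∧ dz
Collecting like 3-forms: d(omega) = (-2*x + y) dx ∧ dy ∧ dz.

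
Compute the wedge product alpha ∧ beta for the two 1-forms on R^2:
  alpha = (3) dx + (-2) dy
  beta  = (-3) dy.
alpha ∧ beta = (-9) dx ∧ dy

Distribute the wedge, using dx_i ∧ dx_j = -dx_j ∧ dx_i and dx_i ∧ dx_i = 0. For each pair (i, j) with i < j, the coefficient of dx_i ∧ dx_j in alpha ∧ beta is (alpha_i * beta_j - alpha_j * beta_i). Collecting: alpha ∧ beta = (-9) dx ∧ dy.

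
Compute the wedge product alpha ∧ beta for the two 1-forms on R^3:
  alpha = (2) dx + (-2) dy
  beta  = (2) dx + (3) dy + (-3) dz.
alpha ∧ beta = (10) dx ∧ dy + (-6) dx ∧ dz + (6) dy ∧ dz

Distribute the wedge, using dx_i ∧ dx_j = -dx_j ∧ dx_i and dx_i ∧ dx_i = 0. For each pair (i, j) with i < j, the coefficient of dx_i ∧ dx_j in alpha ∧ beta is (alpha_i * beta_j - alpha_j * beta_i). Collecting: alpha ∧ beta = (10) dx ∧ dy + (-6) dx ∧ dz + (6) dy ∧ dz.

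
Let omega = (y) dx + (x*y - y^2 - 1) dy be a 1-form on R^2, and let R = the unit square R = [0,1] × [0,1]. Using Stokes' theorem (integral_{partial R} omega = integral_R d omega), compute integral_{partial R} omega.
integral_(partial R) omega = -1/2

Stokes: integral_partial_R omega = integral_R d omega with d omega = (∂Q/∂x - ∂P/∂y) dx ∧ dy.
  ∂Q/∂x = y
  ∂P/∂y = 1
  integrand = ∂Q/∂x - ∂P/∂y = y - 1.
Integrating over R: integral_0^1 integral_0^1 (y - 1) dx dy = -1/2.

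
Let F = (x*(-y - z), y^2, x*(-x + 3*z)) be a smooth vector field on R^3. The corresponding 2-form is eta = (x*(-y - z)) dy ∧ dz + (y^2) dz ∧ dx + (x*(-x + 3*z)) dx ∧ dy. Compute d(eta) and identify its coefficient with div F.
d(eta) = (3*x + y - z) dx ∧ dy ∧ dz; div F = 3*x + y - z

For a 2-form in R^3 of the form above, applying d gives a 3-form with coefficient ∂P/∂x + ∂Q/∂y + ∂R/∂z:
  ∂P/∂x = -y - z
  ∂Q/∂y = 2*y
  ∂R/∂z = 3*x
Sum = 3*x + y - z, which is exactly div F.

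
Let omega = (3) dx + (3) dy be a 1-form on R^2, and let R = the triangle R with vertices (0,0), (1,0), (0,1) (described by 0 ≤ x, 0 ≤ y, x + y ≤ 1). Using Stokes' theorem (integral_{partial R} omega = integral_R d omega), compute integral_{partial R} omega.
integral_(partial R) omega = 0

Stokes: integral_partial_R omega = integral_R d omega with d omega = (∂Q/∂x - ∂P/∂y) dx ∧ dy.
  ∂Q/∂x = 0
  ∂P/∂y = 0
  integrand = ∂Q/∂x - ∂P/∂y = 0.
Integrating over R: integral_0^1 integral_0^{1-x} (0) dy dx = 0.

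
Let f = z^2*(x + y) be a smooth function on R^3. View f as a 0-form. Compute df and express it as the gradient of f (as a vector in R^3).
df = (z^2) dx + (z^2) dy + (2*z*(x + y)) dz; grad f = (z^2, z^2, 2*z*(x + y))

For a 0-form f, d f = (∂f/∂x) dx + (∂f/∂y) dy + (∂f/∂z) dz. The components of the vector representation are exactly the entries of grad f in Cartesian coordinates:
  ∂f/∂x = z^2
  ∂f/∂y = z^2
  ∂f/∂z = 2*z*(x + y).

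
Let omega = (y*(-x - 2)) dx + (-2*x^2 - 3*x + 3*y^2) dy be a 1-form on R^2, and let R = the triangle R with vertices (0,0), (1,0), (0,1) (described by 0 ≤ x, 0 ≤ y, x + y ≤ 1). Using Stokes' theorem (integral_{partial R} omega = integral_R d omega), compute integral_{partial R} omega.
integral_(partial R) omega = -1

Stokes: integral_partial_R omega = integral_R d omega with d omega = (∂Q/∂x - ∂P/∂y) dx ∧ dy.
  ∂Q/∂x = -4*x - 3
  ∂P/∂y = -x - 2
  integrand = ∂Q/∂x - ∂P/∂y = -3*x - 1.
Integrating over R: integral_0^1 integral_0^{1-x} (-3*x - 1) dy dx = -1.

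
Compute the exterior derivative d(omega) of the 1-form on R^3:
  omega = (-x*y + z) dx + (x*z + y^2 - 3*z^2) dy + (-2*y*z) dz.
d(omega) = (x + z) dx ∧ dy + (-1) dx ∧ dz + (-x + 4*z) dy ∧ dz

For a 1-form omega = sum_i f_i dx_i, the exterior derivative is
  d(omega) = sum_{i < j} (∂f_j/∂x_i - ∂f_i/∂x_j) dx_i ∧ dx_j.
  coefficient of dx ∧ dy: ∂f_2/∂x - ∂f_1/∂y = ∂(x*z + y^2 - 3*z^2)/∂x - ∂(-x*y + z)/∂y = x + z
  coefficient of dx ∧ dz: ∂f_3/∂x - ∂f_1/∂z = ∂(-2*y*z)/∂x - ∂(-x*y + z)/∂z = -1
  coefficient of dy ∧ dz: ∂f_3/∂y - ∂f_2/∂z = ∂(-2*y*z)/∂y - ∂(x*z + y^2 - 3*z^2)/∂z = -x + 4*z
Assembling: d(omega) = (x + z) dx ∧ dy + (-1) dx ∧ dz + (-x + 4*z) dy ∧ dz.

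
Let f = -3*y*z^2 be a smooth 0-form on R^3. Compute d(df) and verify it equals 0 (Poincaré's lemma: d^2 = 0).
d(df) = 0

Step 1: df = sum_i (∂f/∂x_i) dx_i = (0) dx + (-3*z^2) dy + (-6*y*z) dz.
Step 2: Apply d again. Using the 1-form formula, the coefficient of dx ∧ dy in d(df) is ∂^2 f/∂x ∂y - ∂^2 f/∂y ∂x = (0) - (0) = 0 (equality of mixed partials for smooth f).
Similarly for dx ∧ dz and dy ∧ dz — all coefficients vanish. So d(df) = 0.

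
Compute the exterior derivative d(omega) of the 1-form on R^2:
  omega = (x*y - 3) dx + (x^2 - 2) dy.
d(omega) = (x) dx ∧ dy

For a 1-form omega = sum_i f_i dx_i, the exterior derivative is
  d(omega) = sum_{i < j} (∂f_j/∂x_i - ∂f_i/∂x_j) dx_i ∧ dx_j.
  coefficient of dx ∧ dy: ∂f_2/∂x - ∂f_1/∂y = ∂(x^2 - 2)/∂x - ∂(x*y - 3)/∂y = x
Assembling: d(omega) = (x) dx ∧ dy.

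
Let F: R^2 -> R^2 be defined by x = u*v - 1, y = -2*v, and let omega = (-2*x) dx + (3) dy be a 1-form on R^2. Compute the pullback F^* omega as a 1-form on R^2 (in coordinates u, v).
F^* omega = (2*v*(-u*v + 1)) du + (-2*u^2*v + 2*u - 6) dv

Using F^*(f dg) = (f ∘ F) d(g ∘ F), substitute each coordinate x_i by F_i(u, v) in f_i, and replace dx_i by d F_i = (∂F_i/∂u) du + (∂F_i/∂v) dv.
  For the x component: f_1(F) = -2*u*v + 2; d F_1 = (v) du + (u) dv
  For the y component: f_2(F) = 3; d F_2 = (0) du + (-2) dv
Combining and collecting du, dv coefficients:
  coeff of du: 2*v*(-u*v + 1)
  coeff of dv: -2*u^2*v + 2*u - 6
F^* omega = (2*v*(-u*v + 1)) du + (-2*u^2*v + 2*u - 6) dv.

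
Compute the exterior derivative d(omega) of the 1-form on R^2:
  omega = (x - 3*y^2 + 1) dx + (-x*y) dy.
d(omega) = (5*y) dx ∧ dy

For a 1-form omega = sum_i f_i dx_i, the exterior derivative is
  d(omega) = sum_{i < j} (∂f_j/∂x_i - ∂f_i/∂x_j) dx_i ∧ dx_j.
  coefficient of dx ∧ dy: ∂f_2/∂x - ∂f_1/∂y = ∂(-x*y)/∂x - ∂(x - 3*y^2 + 1)/∂y = 5*y
Assembling: d(omega) = (5*y) dx ∧ dy.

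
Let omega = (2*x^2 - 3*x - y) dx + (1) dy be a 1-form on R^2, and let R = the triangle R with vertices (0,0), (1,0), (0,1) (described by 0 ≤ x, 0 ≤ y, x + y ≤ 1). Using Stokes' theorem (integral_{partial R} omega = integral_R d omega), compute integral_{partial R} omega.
integral_(partial R) omega = 1/2

Stokes: integral_partial_R omega = integral_R d omega with d omega = (∂Q/∂x - ∂P/∂y) dx ∧ dy.
  ∂Q/∂x = 0
  ∂P/∂y = -1
  integrand = ∂Q/∂x - ∂P/∂y = 1.
Integrating over R: integral_0^1 integral_0^{1-x} (1) dy dx = 1/2.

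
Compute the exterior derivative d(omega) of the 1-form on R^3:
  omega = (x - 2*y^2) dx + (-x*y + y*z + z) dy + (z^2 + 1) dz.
d(omega) = (3*y) dx ∧ dy + (-y - 1) dy ∧ dz

For a 1-form omega = sum_i f_i dx_i, the exterior derivative is
  d(omega) = sum_{i < j} (∂f_j/∂x_i - ∂f_i/∂x_j) dx_i ∧ dx_j.
  coefficient of dx ∧ dy: ∂f_2/∂x - ∂f_1/∂y = ∂(-x*y + y*z + z)/∂x - ∂(x - 2*y^2)/∂y = 3*y
  coefficient of dy ∧ dz: ∂f_3/∂y - ∂f_2/∂z = ∂(z^2 + 1)/∂y - ∂(-x*y + y*z + z)/∂z = -y - 1
Assembling: d(omega) = (3*y) dx ∧ dy + (-y - 1) dy ∧ dz.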